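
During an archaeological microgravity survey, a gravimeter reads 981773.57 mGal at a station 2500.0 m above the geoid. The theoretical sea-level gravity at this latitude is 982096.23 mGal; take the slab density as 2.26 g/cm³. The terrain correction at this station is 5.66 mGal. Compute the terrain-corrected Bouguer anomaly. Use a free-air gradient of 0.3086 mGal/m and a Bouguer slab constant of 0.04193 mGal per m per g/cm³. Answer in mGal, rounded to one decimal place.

217.6

Free-air correction = 0.3086 × 2500.0 = 771.50 mGal
Free-air anomaly = 981773.57 − 982096.23 + (771.50) = 448.84 mGal
Bouguer slab correction = 0.04193 × 2.26 × 2500.0 = 236.90 mGal
Simple Bouguer anomaly = 448.84 − (236.90) = 211.94 mGal
Complete Bouguer anomaly = 211.94 + 5.66 = 217.60 mGal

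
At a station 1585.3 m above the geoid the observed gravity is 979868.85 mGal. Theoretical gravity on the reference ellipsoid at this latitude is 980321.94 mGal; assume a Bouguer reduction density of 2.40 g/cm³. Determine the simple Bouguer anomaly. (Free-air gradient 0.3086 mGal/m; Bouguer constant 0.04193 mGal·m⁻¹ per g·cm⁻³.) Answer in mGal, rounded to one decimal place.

-123.4

Free-air correction = 0.3086 × 1585.3 = 489.22 mGal
Free-air anomaly = 979868.85 − 980321.94 + (489.22) = 36.13 mGal
Bouguer slab correction = 0.04193 × 2.40 × 1585.3 = 159.53 mGal
Simple Bouguer anomaly = 36.13 − (159.53) = -123.40 mGal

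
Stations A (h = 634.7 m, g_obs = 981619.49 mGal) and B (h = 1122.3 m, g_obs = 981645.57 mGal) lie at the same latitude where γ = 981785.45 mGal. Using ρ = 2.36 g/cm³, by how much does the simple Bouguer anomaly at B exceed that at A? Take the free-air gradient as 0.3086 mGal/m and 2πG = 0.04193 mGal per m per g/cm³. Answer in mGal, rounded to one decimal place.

Δg_SB(A) = 981619.49 − 981785.45 + 0.3086×634.7 − 0.04193×2.36×634.7 = -32.90 mGal
Δg_SB(B) = 981645.57 − 981785.45 + 0.3086×1122.3 − 0.04193×2.36×1122.3 = 95.40 mGal
Difference = 95.40 − (-32.90) = 128.30 mGal

128.3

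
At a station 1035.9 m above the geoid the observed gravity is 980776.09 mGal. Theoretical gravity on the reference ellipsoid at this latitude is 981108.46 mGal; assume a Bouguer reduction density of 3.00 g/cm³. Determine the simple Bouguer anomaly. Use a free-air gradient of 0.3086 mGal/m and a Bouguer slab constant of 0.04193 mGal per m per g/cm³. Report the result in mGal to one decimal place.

-143.0

Free-air correction = 0.3086 × 1035.9 = 319.68 mGal
Free-air anomaly = 980776.09 − 981108.46 + (319.68) = -12.69 mGal
Bouguer slab correction = 0.04193 × 3.00 × 1035.9 = 130.31 mGal
Simple Bouguer anomaly = -12.69 − (130.31) = -143.00 mGal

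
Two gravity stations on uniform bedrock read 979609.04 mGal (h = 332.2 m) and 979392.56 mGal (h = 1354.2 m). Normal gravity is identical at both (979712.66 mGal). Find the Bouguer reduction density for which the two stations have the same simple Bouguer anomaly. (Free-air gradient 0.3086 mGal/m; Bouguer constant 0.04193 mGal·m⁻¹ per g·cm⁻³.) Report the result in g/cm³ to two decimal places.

Δg_obs = 979392.56 − 979609.04 = -216.48 mGal over Δh = 1354.2 − 332.2 = 1022.0 m
Equal Bouguer anomalies ⇒ Δg_obs + (0.3086 − 0.04193ρ)·Δh = 0
0.3086 − 0.04193ρ = −Δg_obs/Δh = 0.21182
ρ = (0.3086 − 0.21182) / 0.04193 = 2.31 g/cm³

2.31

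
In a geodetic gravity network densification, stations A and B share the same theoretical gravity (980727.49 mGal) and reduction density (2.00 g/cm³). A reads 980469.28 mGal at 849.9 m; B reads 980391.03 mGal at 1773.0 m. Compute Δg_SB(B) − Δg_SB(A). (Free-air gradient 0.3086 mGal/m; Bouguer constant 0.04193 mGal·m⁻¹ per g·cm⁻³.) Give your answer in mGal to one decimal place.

Δg_SB(A) = 980469.28 − 980727.49 + 0.3086×849.9 − 0.04193×2.00×849.9 = -67.20 mGal
Δg_SB(B) = 980391.03 − 980727.49 + 0.3086×1773.0 − 0.04193×2.00×1773.0 = 62.00 mGal
Difference = 62.00 − (-67.20) = 129.20 mGal

129.2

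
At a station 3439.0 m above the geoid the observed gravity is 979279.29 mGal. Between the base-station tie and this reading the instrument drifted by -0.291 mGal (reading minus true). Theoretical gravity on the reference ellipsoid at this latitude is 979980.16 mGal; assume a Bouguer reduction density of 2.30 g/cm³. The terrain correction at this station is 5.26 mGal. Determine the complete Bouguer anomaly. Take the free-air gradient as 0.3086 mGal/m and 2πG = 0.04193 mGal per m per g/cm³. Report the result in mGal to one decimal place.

Drift-corrected reading = 979279.29 − (-0.291) = 979279.581 mGal
Free-air correction = 0.3086 × 3439.0 = 1061.28 mGal
Free-air anomaly = 979279.581 − 979980.16 + (1061.28) = 360.701 mGal
Bouguer slab correction = 0.04193 × 2.30 × 3439.0 = 331.65 mGal
Simple Bouguer anomaly = 360.701 − (331.65) = 29.051 mGal
Complete Bouguer anomaly = 29.051 + 5.26 = 34.311 mGal

34.3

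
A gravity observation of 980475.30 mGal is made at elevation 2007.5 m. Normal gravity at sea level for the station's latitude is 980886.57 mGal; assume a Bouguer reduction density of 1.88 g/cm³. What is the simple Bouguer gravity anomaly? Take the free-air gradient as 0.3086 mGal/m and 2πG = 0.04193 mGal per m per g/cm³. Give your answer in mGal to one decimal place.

50.0

Free-air correction = 0.3086 × 2007.5 = 619.51 mGal
Free-air anomaly = 980475.30 − 980886.57 + (619.51) = 208.24 mGal
Bouguer slab correction = 0.04193 × 1.88 × 2007.5 = 158.25 mGal
Simple Bouguer anomaly = 208.24 − (158.25) = 49.99 mGal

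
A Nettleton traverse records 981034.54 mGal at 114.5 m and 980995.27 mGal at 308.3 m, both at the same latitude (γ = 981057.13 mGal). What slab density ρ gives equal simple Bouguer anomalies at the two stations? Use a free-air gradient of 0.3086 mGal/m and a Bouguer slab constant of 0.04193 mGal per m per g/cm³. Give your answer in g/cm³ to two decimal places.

Δg_obs = 980995.27 − 981034.54 = -39.27 mGal over Δh = 308.3 − 114.5 = 193.8 m
Equal Bouguer anomalies ⇒ Δg_obs + (0.3086 − 0.04193ρ)·Δh = 0
0.3086 − 0.04193ρ = −Δg_obs/Δh = 0.20263
ρ = (0.3086 − 0.20263) / 0.04193 = 2.53 g/cm³

2.53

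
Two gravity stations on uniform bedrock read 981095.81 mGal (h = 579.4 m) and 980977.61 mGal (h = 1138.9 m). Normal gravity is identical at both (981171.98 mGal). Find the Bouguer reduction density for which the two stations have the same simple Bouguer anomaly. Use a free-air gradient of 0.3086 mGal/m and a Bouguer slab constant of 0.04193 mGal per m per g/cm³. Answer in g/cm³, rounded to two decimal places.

Δg_obs = 980977.61 − 981095.81 = -118.20 mGal over Δh = 1138.9 − 579.4 = 559.5 m
Equal Bouguer anomalies ⇒ Δg_obs + (0.3086 − 0.04193ρ)·Δh = 0
0.3086 − 0.04193ρ = −Δg_obs/Δh = 0.21126
ρ = (0.3086 − 0.21126) / 0.04193 = 2.32 g/cm³

2.32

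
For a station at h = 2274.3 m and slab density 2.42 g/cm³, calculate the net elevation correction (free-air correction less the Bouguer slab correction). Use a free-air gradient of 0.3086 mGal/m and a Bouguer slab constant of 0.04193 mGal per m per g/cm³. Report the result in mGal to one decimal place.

471.1

Combined gradient = 0.3086 − 0.04193 × 2.42 = 0.2071294 mGal/m
Combined elevation correction = 0.2071294 × 2274.3 = 471.1 mGal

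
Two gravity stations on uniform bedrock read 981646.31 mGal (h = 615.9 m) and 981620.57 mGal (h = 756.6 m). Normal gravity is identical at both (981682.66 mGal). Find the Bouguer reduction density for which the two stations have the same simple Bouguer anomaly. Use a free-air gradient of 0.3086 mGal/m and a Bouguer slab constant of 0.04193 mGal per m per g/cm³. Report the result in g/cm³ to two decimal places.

3.00

Δg_obs = 981620.57 − 981646.31 = -25.74 mGal over Δh = 756.6 − 615.9 = 140.7 m
Equal Bouguer anomalies ⇒ Δg_obs + (0.3086 − 0.04193ρ)·Δh = 0
0.3086 − 0.04193ρ = −Δg_obs/Δh = 0.18294
ρ = (0.3086 − 0.18294) / 0.04193 = 3.00 g/cm³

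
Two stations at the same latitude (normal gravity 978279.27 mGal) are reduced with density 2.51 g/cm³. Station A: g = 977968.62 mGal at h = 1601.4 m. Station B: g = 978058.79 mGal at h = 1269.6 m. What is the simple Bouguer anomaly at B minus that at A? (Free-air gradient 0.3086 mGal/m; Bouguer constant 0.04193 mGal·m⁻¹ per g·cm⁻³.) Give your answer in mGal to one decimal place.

22.7

Δg_SB(A) = 977968.62 − 978279.27 + 0.3086×1601.4 − 0.04193×2.51×1601.4 = 15.00 mGal
Δg_SB(B) = 978058.79 − 978279.27 + 0.3086×1269.6 − 0.04193×2.51×1269.6 = 37.70 mGal
Difference = 37.70 − (15.00) = 22.70 mGal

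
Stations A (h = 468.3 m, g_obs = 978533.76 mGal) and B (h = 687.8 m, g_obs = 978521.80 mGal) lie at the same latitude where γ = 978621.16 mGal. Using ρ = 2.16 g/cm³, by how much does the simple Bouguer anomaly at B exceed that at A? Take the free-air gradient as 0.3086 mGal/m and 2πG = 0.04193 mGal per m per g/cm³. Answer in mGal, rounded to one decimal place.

35.9

Δg_SB(A) = 978533.76 − 978621.16 + 0.3086×468.3 − 0.04193×2.16×468.3 = 14.70 mGal
Δg_SB(B) = 978521.80 − 978621.16 + 0.3086×687.8 − 0.04193×2.16×687.8 = 50.60 mGal
Difference = 50.60 − (14.70) = 35.90 mGal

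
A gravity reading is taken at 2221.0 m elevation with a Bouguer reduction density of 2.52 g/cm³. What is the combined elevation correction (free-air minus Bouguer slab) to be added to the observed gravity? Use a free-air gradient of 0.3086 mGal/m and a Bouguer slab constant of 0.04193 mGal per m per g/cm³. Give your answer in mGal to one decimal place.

450.7

Combined gradient = 0.3086 − 0.04193 × 2.52 = 0.2029364 mGal/m
Combined elevation correction = 0.2029364 × 2221.0 = 450.7 mGal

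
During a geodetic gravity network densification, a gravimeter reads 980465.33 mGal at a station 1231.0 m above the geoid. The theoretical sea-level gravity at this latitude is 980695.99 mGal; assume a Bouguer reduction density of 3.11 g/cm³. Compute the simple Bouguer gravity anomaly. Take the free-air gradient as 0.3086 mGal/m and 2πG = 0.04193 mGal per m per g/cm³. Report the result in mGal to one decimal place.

Free-air correction = 0.3086 × 1231.0 = 379.89 mGal
Free-air anomaly = 980465.33 − 980695.99 + (379.89) = 149.23 mGal
Bouguer slab correction = 0.04193 × 3.11 × 1231.0 = 160.53 mGal
Simple Bouguer anomaly = 149.23 − (160.53) = -11.30 mGal

-11.3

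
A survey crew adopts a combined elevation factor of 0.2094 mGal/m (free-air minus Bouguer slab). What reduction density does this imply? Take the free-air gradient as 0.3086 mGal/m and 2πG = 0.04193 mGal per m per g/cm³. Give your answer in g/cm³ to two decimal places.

2.37

0.2094 = 0.3086 − 0.04193 × ρ
ρ = (0.3086 − 0.2094) / 0.04193 = 2.37 g/cm³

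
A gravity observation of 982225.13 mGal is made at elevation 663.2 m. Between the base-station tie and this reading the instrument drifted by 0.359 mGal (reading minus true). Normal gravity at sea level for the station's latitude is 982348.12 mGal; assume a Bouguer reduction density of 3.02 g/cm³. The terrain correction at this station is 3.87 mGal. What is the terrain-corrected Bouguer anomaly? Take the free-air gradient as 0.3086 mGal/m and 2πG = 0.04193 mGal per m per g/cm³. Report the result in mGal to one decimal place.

1.2

Drift-corrected reading = 982225.13 − (0.359) = 982224.771 mGal
Free-air correction = 0.3086 × 663.2 = 204.66 mGal
Free-air anomaly = 982224.771 − 982348.12 + (204.66) = 81.311 mGal
Bouguer slab correction = 0.04193 × 3.02 × 663.2 = 83.98 mGal
Simple Bouguer anomaly = 81.311 − (83.98) = -2.669 mGal
Complete Bouguer anomaly = -2.669 + 3.87 = 1.201 mGal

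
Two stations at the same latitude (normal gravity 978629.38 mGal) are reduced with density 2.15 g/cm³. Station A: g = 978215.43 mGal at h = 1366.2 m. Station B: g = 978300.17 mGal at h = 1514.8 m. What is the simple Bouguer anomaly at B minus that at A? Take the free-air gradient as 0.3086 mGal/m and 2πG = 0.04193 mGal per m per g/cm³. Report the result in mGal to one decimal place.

Δg_SB(A) = 978215.43 − 978629.38 + 0.3086×1366.2 − 0.04193×2.15×1366.2 = -115.50 mGal
Δg_SB(B) = 978300.17 − 978629.38 + 0.3086×1514.8 − 0.04193×2.15×1514.8 = 1.70 mGal
Difference = 1.70 − (-115.50) = 117.20 mGal

117.2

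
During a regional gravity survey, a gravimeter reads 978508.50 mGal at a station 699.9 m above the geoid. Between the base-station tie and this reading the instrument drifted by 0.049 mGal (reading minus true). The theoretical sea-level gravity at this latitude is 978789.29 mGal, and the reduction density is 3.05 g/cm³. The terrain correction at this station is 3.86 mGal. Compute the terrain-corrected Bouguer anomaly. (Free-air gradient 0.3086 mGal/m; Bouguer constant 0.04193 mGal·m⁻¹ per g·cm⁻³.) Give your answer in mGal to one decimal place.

-150.5

Drift-corrected reading = 978508.50 − (0.049) = 978508.451 mGal
Free-air correction = 0.3086 × 699.9 = 215.99 mGal
Free-air anomaly = 978508.451 − 978789.29 + (215.99) = -64.849 mGal
Bouguer slab correction = 0.04193 × 3.05 × 699.9 = 89.51 mGal
Simple Bouguer anomaly = -64.849 − (89.51) = -154.359 mGal
Complete Bouguer anomaly = -154.359 + 3.86 = -150.499 mGal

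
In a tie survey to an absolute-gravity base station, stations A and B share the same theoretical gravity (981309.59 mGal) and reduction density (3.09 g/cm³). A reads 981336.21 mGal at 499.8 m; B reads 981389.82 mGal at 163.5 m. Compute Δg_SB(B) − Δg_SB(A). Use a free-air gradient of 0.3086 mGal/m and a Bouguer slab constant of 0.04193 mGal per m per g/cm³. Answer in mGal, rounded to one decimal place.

Δg_SB(A) = 981336.21 − 981309.59 + 0.3086×499.8 − 0.04193×3.09×499.8 = 116.10 mGal
Δg_SB(B) = 981389.82 − 981309.59 + 0.3086×163.5 − 0.04193×3.09×163.5 = 109.50 mGal
Difference = 109.50 − (116.10) = -6.60 mGal

-6.6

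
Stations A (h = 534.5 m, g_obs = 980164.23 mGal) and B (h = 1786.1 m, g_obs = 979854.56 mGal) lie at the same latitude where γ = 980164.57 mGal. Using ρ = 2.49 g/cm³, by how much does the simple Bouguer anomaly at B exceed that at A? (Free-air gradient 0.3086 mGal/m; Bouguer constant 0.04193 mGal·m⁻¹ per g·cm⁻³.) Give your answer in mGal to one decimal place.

Δg_SB(A) = 980164.23 − 980164.57 + 0.3086×534.5 − 0.04193×2.49×534.5 = 108.80 mGal
Δg_SB(B) = 979854.56 − 980164.57 + 0.3086×1786.1 − 0.04193×2.49×1786.1 = 54.70 mGal
Difference = 54.70 − (108.80) = -54.10 mGal

-54.1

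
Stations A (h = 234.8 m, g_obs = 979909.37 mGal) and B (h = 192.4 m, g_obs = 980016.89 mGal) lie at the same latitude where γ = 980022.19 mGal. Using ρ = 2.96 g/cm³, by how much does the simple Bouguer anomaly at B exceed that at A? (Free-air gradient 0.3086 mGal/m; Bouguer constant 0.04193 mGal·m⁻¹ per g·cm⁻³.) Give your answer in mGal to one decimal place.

99.7

Δg_SB(A) = 979909.37 − 980022.19 + 0.3086×234.8 − 0.04193×2.96×234.8 = -69.50 mGal
Δg_SB(B) = 980016.89 − 980022.19 + 0.3086×192.4 − 0.04193×2.96×192.4 = 30.20 mGal
Difference = 30.20 − (-69.50) = 99.70 mGal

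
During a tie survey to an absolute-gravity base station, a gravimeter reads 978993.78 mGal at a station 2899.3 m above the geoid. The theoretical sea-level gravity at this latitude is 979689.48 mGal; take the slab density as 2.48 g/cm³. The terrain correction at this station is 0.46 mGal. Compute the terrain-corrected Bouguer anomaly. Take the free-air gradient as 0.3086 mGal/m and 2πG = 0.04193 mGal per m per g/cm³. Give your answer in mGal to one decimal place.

-102.0

Free-air correction = 0.3086 × 2899.3 = 894.72 mGal
Free-air anomaly = 978993.78 − 979689.48 + (894.72) = 199.02 mGal
Bouguer slab correction = 0.04193 × 2.48 × 2899.3 = 301.49 mGal
Simple Bouguer anomaly = 199.02 − (301.49) = -102.47 mGal
Complete Bouguer anomaly = -102.47 + 0.46 = -102.01 mGal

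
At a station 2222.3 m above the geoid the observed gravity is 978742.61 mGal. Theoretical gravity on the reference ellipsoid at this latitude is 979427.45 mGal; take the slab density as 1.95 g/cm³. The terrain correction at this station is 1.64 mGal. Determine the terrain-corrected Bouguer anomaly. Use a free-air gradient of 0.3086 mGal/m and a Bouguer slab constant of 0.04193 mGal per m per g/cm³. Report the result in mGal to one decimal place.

-179.1

Free-air correction = 0.3086 × 2222.3 = 685.80 mGal
Free-air anomaly = 978742.61 − 979427.45 + (685.80) = 0.96 mGal
Bouguer slab correction = 0.04193 × 1.95 × 2222.3 = 181.70 mGal
Simple Bouguer anomaly = 0.96 − (181.70) = -180.74 mGal
Complete Bouguer anomaly = -180.74 + 1.64 = -179.10 mGal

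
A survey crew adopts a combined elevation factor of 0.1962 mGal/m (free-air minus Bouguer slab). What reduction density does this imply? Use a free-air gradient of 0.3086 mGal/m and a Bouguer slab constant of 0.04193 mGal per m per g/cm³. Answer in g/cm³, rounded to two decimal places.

2.68

0.1962 = 0.3086 − 0.04193 × ρ
ρ = (0.3086 − 0.1962) / 0.04193 = 2.68 g/cm³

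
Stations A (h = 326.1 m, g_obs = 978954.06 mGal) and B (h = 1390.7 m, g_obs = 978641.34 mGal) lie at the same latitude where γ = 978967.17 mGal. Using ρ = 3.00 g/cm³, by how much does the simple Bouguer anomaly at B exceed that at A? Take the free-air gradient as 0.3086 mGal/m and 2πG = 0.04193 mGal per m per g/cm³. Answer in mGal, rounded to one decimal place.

Δg_SB(A) = 978954.06 − 978967.17 + 0.3086×326.1 − 0.04193×3.00×326.1 = 46.50 mGal
Δg_SB(B) = 978641.34 − 978967.17 + 0.3086×1390.7 − 0.04193×3.00×1390.7 = -71.60 mGal
Difference = -71.60 − (46.50) = -118.10 mGal

-118.1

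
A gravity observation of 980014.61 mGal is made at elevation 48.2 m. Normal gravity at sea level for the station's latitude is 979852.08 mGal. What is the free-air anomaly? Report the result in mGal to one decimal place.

177.4

Free-air correction = 0.3086 × 48.2 = 14.87 mGal
Free-air anomaly = 980014.61 − 979852.08 + (14.87) = 177.40 mGal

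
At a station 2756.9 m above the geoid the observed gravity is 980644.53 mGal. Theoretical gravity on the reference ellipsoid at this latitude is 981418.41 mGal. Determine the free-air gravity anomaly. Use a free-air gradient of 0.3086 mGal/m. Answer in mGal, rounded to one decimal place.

76.9

Free-air correction = 0.3086 × 2756.9 = 850.78 mGal
Free-air anomaly = 980644.53 − 981418.41 + (850.78) = 76.90 mGal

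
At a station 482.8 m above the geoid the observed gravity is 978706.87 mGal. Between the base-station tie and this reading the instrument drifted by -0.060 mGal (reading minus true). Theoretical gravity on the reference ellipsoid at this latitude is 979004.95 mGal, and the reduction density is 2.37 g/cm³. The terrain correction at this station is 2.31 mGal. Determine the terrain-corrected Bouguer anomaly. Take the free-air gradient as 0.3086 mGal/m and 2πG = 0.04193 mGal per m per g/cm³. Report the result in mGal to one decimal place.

-194.7

Drift-corrected reading = 978706.87 − (-0.060) = 978706.930 mGal
Free-air correction = 0.3086 × 482.8 = 148.99 mGal
Free-air anomaly = 978706.930 − 979004.95 + (148.99) = -149.030 mGal
Bouguer slab correction = 0.04193 × 2.37 × 482.8 = 47.98 mGal
Simple Bouguer anomaly = -149.030 − (47.98) = -197.010 mGal
Complete Bouguer anomaly = -197.010 + 2.31 = -194.700 mGal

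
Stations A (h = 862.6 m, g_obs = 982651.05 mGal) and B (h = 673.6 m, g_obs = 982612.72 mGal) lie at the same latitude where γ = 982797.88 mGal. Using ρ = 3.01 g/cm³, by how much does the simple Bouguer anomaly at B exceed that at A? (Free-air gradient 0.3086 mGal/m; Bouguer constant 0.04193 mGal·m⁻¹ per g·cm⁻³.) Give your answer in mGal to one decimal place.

Δg_SB(A) = 982651.05 − 982797.88 + 0.3086×862.6 − 0.04193×3.01×862.6 = 10.50 mGal
Δg_SB(B) = 982612.72 − 982797.88 + 0.3086×673.6 − 0.04193×3.01×673.6 = -62.30 mGal
Difference = -62.30 − (10.50) = -72.80 mGal

-72.8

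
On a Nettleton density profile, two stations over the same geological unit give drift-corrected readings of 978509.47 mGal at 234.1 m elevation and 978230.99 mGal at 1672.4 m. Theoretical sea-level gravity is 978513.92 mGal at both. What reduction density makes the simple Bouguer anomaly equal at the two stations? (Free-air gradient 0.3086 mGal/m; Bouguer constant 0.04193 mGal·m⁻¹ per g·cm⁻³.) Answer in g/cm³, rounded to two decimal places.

Δg_obs = 978230.99 − 978509.47 = -278.48 mGal over Δh = 1672.4 − 234.1 = 1438.3 m
Equal Bouguer anomalies ⇒ Δg_obs + (0.3086 − 0.04193ρ)·Δh = 0
0.3086 − 0.04193ρ = −Δg_obs/Δh = 0.19362
ρ = (0.3086 − 0.19362) / 0.04193 = 2.74 g/cm³

2.74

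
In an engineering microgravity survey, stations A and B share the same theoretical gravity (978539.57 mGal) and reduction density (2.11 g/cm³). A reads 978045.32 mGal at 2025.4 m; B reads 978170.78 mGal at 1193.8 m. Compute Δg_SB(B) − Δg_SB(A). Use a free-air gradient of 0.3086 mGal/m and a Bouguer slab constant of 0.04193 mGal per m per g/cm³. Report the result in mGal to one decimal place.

-57.6

Δg_SB(A) = 978045.32 − 978539.57 + 0.3086×2025.4 − 0.04193×2.11×2025.4 = -48.40 mGal
Δg_SB(B) = 978170.78 − 978539.57 + 0.3086×1193.8 − 0.04193×2.11×1193.8 = -106.00 mGal
Difference = -106.00 − (-48.40) = -57.60 mGal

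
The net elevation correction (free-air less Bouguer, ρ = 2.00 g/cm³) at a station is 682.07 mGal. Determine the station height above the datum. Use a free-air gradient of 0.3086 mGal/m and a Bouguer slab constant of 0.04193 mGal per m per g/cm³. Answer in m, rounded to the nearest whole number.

Combined gradient = 0.3086 − 0.04193 × 2.00 = 0.2247400 mGal/m
h = 682.07 / 0.2247400 = 3034.93 m

3035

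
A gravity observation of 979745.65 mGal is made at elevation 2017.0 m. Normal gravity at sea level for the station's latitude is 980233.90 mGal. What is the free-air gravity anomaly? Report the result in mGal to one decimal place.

134.2

Free-air correction = 0.3086 × 2017.0 = 622.45 mGal
Free-air anomaly = 979745.65 − 980233.90 + (622.45) = 134.20 mGal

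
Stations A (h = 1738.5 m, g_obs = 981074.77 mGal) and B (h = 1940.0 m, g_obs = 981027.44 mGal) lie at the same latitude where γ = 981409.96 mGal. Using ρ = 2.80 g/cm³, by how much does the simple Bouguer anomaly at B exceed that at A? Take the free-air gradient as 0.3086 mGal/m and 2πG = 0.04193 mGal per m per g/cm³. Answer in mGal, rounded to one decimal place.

Δg_SB(A) = 981074.77 − 981409.96 + 0.3086×1738.5 − 0.04193×2.80×1738.5 = -2.80 mGal
Δg_SB(B) = 981027.44 − 981409.96 + 0.3086×1940.0 − 0.04193×2.80×1940.0 = -11.60 mGal
Difference = -11.60 − (-2.80) = -8.80 mGal

-8.8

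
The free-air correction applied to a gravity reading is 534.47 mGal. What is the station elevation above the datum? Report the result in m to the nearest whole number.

h = 534.47 / 0.3086 = 1731.92 m

1732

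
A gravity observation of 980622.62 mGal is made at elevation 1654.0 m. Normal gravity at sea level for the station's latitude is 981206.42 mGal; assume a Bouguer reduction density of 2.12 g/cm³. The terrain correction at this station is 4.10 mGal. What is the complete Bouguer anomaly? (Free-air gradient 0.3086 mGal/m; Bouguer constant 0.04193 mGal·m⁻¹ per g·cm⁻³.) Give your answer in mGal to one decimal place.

Free-air correction = 0.3086 × 1654.0 = 510.42 mGal
Free-air anomaly = 980622.62 − 981206.42 + (510.42) = -73.38 mGal
Bouguer slab correction = 0.04193 × 2.12 × 1654.0 = 147.03 mGal
Simple Bouguer anomaly = -73.38 − (147.03) = -220.41 mGal
Complete Bouguer anomaly = -220.41 + 4.10 = -216.31 mGal

-216.3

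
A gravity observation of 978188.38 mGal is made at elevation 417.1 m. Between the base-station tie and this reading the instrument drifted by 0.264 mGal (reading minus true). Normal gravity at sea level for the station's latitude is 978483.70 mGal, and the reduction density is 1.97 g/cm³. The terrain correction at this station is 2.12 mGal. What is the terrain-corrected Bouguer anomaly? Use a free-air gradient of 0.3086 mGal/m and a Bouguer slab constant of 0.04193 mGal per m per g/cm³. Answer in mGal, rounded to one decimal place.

-199.2

Drift-corrected reading = 978188.38 − (0.264) = 978188.116 mGal
Free-air correction = 0.3086 × 417.1 = 128.72 mGal
Free-air anomaly = 978188.116 − 978483.70 + (128.72) = -166.864 mGal
Bouguer slab correction = 0.04193 × 1.97 × 417.1 = 34.45 mGal
Simple Bouguer anomaly = -166.864 − (34.45) = -201.314 mGal
Complete Bouguer anomaly = -201.314 + 2.12 = -199.194 mGal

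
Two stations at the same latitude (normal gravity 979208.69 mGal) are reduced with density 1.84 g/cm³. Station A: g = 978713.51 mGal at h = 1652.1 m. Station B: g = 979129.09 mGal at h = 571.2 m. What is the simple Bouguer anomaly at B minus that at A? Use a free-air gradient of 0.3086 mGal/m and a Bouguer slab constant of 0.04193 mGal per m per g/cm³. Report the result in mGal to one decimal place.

Δg_SB(A) = 978713.51 − 979208.69 + 0.3086×1652.1 − 0.04193×1.84×1652.1 = -112.80 mGal
Δg_SB(B) = 979129.09 − 979208.69 + 0.3086×571.2 − 0.04193×1.84×571.2 = 52.60 mGal
Difference = 52.60 − (-112.80) = 165.40 mGal

165.4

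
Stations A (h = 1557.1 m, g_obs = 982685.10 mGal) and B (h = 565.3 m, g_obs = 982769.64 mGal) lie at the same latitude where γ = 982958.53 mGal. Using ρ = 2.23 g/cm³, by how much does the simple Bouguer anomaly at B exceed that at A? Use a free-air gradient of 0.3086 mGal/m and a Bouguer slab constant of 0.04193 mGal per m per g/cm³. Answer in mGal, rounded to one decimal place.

-128.8

Δg_SB(A) = 982685.10 − 982958.53 + 0.3086×1557.1 − 0.04193×2.23×1557.1 = 61.50 mGal
Δg_SB(B) = 982769.64 − 982958.53 + 0.3086×565.3 − 0.04193×2.23×565.3 = -67.30 mGal
Difference = -67.30 − (61.50) = -128.80 mGal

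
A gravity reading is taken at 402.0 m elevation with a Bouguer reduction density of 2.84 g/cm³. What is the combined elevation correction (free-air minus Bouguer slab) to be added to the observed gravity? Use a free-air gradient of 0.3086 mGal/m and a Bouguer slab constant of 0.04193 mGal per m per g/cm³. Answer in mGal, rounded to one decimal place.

76.2

Combined gradient = 0.3086 − 0.04193 × 2.84 = 0.1895188 mGal/m
Combined elevation correction = 0.1895188 × 402.0 = 76.2 mGal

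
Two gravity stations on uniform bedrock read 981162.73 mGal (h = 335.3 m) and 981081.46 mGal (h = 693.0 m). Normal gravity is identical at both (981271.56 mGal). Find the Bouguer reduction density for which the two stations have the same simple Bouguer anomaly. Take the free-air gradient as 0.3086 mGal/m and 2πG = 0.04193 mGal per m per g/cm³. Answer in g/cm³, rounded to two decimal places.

Δg_obs = 981081.46 − 981162.73 = -81.27 mGal over Δh = 693.0 − 335.3 = 357.7 m
Equal Bouguer anomalies ⇒ Δg_obs + (0.3086 − 0.04193ρ)·Δh = 0
0.3086 − 0.04193ρ = −Δg_obs/Δh = 0.22720
ρ = (0.3086 − 0.22720) / 0.04193 = 1.94 g/cm³

1.94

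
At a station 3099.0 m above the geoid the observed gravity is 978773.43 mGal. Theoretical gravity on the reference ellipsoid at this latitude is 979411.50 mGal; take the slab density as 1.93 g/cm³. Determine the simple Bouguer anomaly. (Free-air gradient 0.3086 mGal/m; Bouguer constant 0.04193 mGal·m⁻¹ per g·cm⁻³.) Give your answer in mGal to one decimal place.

Free-air correction = 0.3086 × 3099.0 = 956.35 mGal
Free-air anomaly = 978773.43 − 979411.50 + (956.35) = 318.28 mGal
Bouguer slab correction = 0.04193 × 1.93 × 3099.0 = 250.79 mGal
Simple Bouguer anomaly = 318.28 − (250.79) = 67.49 mGal

67.5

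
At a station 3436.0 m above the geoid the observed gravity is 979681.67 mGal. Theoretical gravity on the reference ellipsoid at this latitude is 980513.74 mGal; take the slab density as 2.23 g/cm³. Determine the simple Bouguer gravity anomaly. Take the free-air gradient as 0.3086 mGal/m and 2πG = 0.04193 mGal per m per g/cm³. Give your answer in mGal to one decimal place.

-93.0

Free-air correction = 0.3086 × 3436.0 = 1060.35 mGal
Free-air anomaly = 979681.67 − 980513.74 + (1060.35) = 228.28 mGal
Bouguer slab correction = 0.04193 × 2.23 × 3436.0 = 321.28 mGal
Simple Bouguer anomaly = 228.28 − (321.28) = -93.00 mGal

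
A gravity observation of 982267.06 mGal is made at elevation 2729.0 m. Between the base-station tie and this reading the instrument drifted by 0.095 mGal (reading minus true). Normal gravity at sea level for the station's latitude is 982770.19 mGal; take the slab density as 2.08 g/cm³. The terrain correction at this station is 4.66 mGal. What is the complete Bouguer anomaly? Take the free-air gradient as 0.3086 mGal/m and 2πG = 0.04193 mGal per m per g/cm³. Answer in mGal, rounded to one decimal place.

Drift-corrected reading = 982267.06 − (0.095) = 982266.965 mGal
Free-air correction = 0.3086 × 2729.0 = 842.17 mGal
Free-air anomaly = 982266.965 − 982770.19 + (842.17) = 338.945 mGal
Bouguer slab correction = 0.04193 × 2.08 × 2729.0 = 238.01 mGal
Simple Bouguer anomaly = 338.945 − (238.01) = 100.935 mGal
Complete Bouguer anomaly = 100.935 + 4.66 = 105.595 mGal

105.6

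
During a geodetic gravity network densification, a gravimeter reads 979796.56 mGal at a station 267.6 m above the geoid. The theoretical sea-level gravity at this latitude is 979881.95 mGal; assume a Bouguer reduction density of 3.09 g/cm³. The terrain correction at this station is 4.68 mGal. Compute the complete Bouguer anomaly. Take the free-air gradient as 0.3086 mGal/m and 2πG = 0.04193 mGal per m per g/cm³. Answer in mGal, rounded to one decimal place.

-32.8

Free-air correction = 0.3086 × 267.6 = 82.58 mGal
Free-air anomaly = 979796.56 − 979881.95 + (82.58) = -2.81 mGal
Bouguer slab correction = 0.04193 × 3.09 × 267.6 = 34.67 mGal
Simple Bouguer anomaly = -2.81 − (34.67) = -37.48 mGal
Complete Bouguer anomaly = -37.48 + 4.68 = -32.80 mGal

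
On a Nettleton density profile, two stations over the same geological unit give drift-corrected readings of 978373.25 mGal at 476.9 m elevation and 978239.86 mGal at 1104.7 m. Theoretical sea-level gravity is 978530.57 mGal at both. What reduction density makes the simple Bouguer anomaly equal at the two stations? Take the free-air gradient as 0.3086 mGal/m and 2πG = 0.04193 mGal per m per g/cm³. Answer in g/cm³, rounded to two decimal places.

Δg_obs = 978239.86 − 978373.25 = -133.39 mGal over Δh = 1104.7 − 476.9 = 627.8 m
Equal Bouguer anomalies ⇒ Δg_obs + (0.3086 − 0.04193ρ)·Δh = 0
0.3086 − 0.04193ρ = −Δg_obs/Δh = 0.21247
ρ = (0.3086 − 0.21247) / 0.04193 = 2.29 g/cm³

2.29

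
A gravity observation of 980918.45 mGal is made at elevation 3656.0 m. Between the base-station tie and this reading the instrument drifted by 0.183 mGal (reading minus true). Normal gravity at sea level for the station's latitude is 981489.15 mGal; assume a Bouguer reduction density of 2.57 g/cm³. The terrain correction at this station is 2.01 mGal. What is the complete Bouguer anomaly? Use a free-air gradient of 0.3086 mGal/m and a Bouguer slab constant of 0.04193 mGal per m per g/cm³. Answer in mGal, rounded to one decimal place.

Drift-corrected reading = 980918.45 − (0.183) = 980918.267 mGal
Free-air correction = 0.3086 × 3656.0 = 1128.24 mGal
Free-air anomaly = 980918.267 − 981489.15 + (1128.24) = 557.357 mGal
Bouguer slab correction = 0.04193 × 2.57 × 3656.0 = 393.97 mGal
Simple Bouguer anomaly = 557.357 − (393.97) = 163.387 mGal
Complete Bouguer anomaly = 163.387 + 2.01 = 165.397 mGal

165.4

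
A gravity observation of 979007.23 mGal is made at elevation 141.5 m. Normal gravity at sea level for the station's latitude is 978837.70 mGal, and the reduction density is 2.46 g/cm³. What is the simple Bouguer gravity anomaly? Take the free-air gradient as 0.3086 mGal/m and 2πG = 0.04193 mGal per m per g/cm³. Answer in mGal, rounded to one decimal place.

Free-air correction = 0.3086 × 141.5 = 43.67 mGal
Free-air anomaly = 979007.23 − 978837.70 + (43.67) = 213.20 mGal
Bouguer slab correction = 0.04193 × 2.46 × 141.5 = 14.60 mGal
Simple Bouguer anomaly = 213.20 − (14.60) = 198.60 mGal

198.6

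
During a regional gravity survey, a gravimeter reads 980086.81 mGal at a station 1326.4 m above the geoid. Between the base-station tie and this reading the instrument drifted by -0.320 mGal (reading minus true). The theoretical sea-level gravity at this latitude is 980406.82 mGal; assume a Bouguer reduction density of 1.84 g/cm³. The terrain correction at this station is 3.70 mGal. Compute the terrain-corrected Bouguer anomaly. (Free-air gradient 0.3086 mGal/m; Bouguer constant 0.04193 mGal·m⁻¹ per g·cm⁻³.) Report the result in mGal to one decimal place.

Drift-corrected reading = 980086.81 − (-0.320) = 980087.130 mGal
Free-air correction = 0.3086 × 1326.4 = 409.33 mGal
Free-air anomaly = 980087.130 − 980406.82 + (409.33) = 89.640 mGal
Bouguer slab correction = 0.04193 × 1.84 × 1326.4 = 102.33 mGal
Simple Bouguer anomaly = 89.640 − (102.33) = -12.690 mGal
Complete Bouguer anomaly = -12.690 + 3.70 = -8.990 mGal

-9.0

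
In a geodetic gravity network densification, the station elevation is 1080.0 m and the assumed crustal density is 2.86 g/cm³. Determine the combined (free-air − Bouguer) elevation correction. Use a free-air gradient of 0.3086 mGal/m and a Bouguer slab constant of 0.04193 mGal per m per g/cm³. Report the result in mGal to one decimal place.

203.8

Combined gradient = 0.3086 − 0.04193 × 2.86 = 0.1886802 mGal/m
Combined elevation correction = 0.1886802 × 1080.0 = 203.8 mGal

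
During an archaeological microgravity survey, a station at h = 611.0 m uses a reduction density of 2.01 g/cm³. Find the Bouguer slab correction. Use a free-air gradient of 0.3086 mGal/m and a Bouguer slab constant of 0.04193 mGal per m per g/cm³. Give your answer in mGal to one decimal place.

51.5

Bouguer slab correction = 0.04193 × 2.01 × 611.0 = 51.5 mGal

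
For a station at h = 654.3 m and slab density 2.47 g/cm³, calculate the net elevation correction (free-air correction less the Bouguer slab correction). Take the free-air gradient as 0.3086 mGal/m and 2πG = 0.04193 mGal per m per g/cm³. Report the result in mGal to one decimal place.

Combined gradient = 0.3086 − 0.04193 × 2.47 = 0.2050329 mGal/m
Combined elevation correction = 0.2050329 × 654.3 = 134.2 mGal

134.2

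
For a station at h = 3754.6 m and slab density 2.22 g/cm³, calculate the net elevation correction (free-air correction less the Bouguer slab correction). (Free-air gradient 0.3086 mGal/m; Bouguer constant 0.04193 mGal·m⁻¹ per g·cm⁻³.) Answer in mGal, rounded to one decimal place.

809.2

Combined gradient = 0.3086 − 0.04193 × 2.22 = 0.2155154 mGal/m
Combined elevation correction = 0.2155154 × 3754.6 = 809.2 mGal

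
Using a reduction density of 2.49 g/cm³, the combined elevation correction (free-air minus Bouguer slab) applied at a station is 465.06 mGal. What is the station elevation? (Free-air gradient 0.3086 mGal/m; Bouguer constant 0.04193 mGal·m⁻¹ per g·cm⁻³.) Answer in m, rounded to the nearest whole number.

Combined gradient = 0.3086 − 0.04193 × 2.49 = 0.2041943 mGal/m
h = 465.06 / 0.2041943 = 2277.54 m

2278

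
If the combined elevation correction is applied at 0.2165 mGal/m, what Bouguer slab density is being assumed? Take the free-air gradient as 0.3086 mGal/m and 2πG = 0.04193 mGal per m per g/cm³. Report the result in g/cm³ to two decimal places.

2.20

0.2165 = 0.3086 − 0.04193 × ρ
ρ = (0.3086 − 0.2165) / 0.04193 = 2.20 g/cm³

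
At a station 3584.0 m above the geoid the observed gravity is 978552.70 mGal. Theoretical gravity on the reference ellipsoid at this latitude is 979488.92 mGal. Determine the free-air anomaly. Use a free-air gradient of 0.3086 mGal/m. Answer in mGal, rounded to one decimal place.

169.8

Free-air correction = 0.3086 × 3584.0 = 1106.02 mGal
Free-air anomaly = 978552.70 − 979488.92 + (1106.02) = 169.80 mGal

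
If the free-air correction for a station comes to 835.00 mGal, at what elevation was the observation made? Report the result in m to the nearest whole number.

h = 835.00 / 0.3086 = 2705.77 m

2706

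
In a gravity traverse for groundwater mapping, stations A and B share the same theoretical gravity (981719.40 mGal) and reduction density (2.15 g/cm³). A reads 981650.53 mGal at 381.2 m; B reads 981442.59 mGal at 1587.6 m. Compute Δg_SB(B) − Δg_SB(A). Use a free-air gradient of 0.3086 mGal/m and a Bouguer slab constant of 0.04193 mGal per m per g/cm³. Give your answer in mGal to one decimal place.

Δg_SB(A) = 981650.53 − 981719.40 + 0.3086×381.2 − 0.04193×2.15×381.2 = 14.40 mGal
Δg_SB(B) = 981442.59 − 981719.40 + 0.3086×1587.6 − 0.04193×2.15×1587.6 = 70.00 mGal
Difference = 70.00 − (14.40) = 55.60 mGal

55.6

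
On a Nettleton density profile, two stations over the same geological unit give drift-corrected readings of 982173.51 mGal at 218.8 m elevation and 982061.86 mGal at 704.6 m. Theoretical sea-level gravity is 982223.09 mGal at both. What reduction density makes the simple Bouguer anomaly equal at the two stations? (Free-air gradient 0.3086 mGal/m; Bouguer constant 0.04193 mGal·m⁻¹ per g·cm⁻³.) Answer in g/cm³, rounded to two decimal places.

1.88

Δg_obs = 982061.86 − 982173.51 = -111.65 mGal over Δh = 704.6 − 218.8 = 485.8 m
Equal Bouguer anomalies ⇒ Δg_obs + (0.3086 − 0.04193ρ)·Δh = 0
0.3086 − 0.04193ρ = −Δg_obs/Δh = 0.22983
ρ = (0.3086 − 0.22983) / 0.04193 = 1.88 g/cm³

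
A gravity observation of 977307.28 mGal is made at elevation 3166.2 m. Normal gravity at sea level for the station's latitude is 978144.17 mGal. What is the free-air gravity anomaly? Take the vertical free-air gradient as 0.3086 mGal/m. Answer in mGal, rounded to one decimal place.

Free-air correction = 0.3086 × 3166.2 = 977.09 mGal
Free-air anomaly = 977307.28 − 978144.17 + (977.09) = 140.20 mGal

140.2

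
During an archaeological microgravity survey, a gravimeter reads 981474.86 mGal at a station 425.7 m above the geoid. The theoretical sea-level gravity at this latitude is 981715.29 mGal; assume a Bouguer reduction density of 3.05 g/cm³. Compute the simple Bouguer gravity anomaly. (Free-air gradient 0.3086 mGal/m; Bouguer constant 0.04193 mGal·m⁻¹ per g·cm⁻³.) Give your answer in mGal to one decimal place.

-163.5

Free-air correction = 0.3086 × 425.7 = 131.37 mGal
Free-air anomaly = 981474.86 − 981715.29 + (131.37) = -109.06 mGal
Bouguer slab correction = 0.04193 × 3.05 × 425.7 = 54.44 mGal
Simple Bouguer anomaly = -109.06 − (54.44) = -163.50 mGal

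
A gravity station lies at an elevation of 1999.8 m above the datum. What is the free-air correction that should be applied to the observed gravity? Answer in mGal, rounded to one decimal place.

Free-air correction = 0.3086 × 1999.8 = 617.1 mGal

617.1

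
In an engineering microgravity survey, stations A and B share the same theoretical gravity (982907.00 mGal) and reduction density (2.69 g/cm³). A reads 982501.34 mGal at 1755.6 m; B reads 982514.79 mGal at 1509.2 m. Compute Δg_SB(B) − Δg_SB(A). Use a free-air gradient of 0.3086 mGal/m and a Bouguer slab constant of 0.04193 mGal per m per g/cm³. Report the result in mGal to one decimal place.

Δg_SB(A) = 982501.34 − 982907.00 + 0.3086×1755.6 − 0.04193×2.69×1755.6 = -61.90 mGal
Δg_SB(B) = 982514.79 − 982907.00 + 0.3086×1509.2 − 0.04193×2.69×1509.2 = -96.70 mGal
Difference = -96.70 − (-61.90) = -34.80 mGal

-34.8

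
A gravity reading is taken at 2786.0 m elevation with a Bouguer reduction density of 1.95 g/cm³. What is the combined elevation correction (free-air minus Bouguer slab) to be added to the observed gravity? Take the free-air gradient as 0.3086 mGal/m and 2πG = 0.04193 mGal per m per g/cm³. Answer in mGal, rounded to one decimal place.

632.0

Combined gradient = 0.3086 − 0.04193 × 1.95 = 0.2268365 mGal/m
Combined elevation correction = 0.2268365 × 2786.0 = 632.0 mGal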